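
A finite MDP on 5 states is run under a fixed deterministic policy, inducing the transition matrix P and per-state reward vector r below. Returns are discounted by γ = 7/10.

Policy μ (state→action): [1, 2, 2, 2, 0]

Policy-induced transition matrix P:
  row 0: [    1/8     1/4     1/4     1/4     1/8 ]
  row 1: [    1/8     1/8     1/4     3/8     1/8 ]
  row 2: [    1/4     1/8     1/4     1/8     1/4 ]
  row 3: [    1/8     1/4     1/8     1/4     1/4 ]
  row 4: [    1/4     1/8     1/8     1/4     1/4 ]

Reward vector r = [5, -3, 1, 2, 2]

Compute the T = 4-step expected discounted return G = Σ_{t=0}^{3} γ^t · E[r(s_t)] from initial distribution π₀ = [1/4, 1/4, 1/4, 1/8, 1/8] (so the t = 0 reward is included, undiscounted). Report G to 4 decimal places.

t=0: π = [0.2500, 0.2500, 0.2500, 0.1250, 0.1250], E[r] = 1.2500, γ^t·E[r] = 1.250000, running G = 1.250000
t=1: π = [0.1719, 0.1719, 0.2188, 0.2500, 0.1875], E[r] = 1.4375, γ^t·E[r] = 1.006250, running G = 2.256250
t=2: π = [0.1758, 0.1777, 0.1953, 0.2441, 0.2070], E[r] = 1.4434, γ^t·E[r] = 0.707246, running G = 2.963496
t=3: π = [0.1753, 0.1775, 0.1936, 0.2478, 0.2058], E[r] = 1.4448, γ^t·E[r] = 0.495575, running G = 3.459071

G = 3.4591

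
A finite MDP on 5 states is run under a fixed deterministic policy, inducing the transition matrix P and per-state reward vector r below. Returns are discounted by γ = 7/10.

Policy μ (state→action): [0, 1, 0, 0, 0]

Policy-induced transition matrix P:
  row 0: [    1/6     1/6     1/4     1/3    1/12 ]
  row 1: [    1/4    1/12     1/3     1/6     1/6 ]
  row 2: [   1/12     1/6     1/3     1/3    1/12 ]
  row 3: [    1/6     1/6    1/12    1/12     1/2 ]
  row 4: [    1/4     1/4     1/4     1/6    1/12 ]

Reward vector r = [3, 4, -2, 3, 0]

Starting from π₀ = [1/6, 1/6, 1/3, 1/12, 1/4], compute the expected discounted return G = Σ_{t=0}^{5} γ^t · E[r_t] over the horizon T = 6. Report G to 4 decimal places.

G = 3.3982

t=0: π = [0.1667, 0.1667, 0.3333, 0.0833, 0.2500], E[r] = 0.7500, γ^t·E[r] = 0.750000, running G = 0.750000
t=1: π = [0.1736, 0.1736, 0.2778, 0.2431, 0.1319], E[r] = 1.3889, γ^t·E[r] = 0.972222, running G = 1.722222
t=2: π = [0.1690, 0.1632, 0.2471, 0.2216, 0.1991], E[r] = 1.3304, γ^t·E[r] = 0.651916, running G = 2.374138
t=3: π = [0.1763, 0.1697, 0.2473, 0.2175, 0.1893], E[r] = 1.3655, γ^t·E[r] = 0.468383, running G = 2.842521
t=4: π = [0.1760, 0.1683, 0.2485, 0.2191, 0.1881], E[r] = 1.3615, γ^t·E[r] = 0.326904, running G = 3.169425
t=5: π = [0.1757, 0.1683, 0.2482, 0.2191, 0.1887], E[r] = 1.3613, γ^t·E[r] = 0.228790, running G = 3.398215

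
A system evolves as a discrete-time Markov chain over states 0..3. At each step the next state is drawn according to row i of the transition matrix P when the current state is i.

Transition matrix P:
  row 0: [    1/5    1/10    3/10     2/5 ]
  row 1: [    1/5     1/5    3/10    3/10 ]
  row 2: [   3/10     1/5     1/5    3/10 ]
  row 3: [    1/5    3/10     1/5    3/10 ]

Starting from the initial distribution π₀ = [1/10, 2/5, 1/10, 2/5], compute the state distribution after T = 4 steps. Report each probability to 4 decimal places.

π = [0.2244, 0.2098, 0.2434, 0.3224]

t=0: π = [0.1000, 0.4000, 0.1000, 0.4000]
t=1: π = [0.2100, 0.2300, 0.2500, 0.3100]
t=2: π = [0.2250, 0.2100, 0.2440, 0.3210]
t=3: π = [0.2244, 0.2096, 0.2435, 0.3225]
t=4: π = [0.2244, 0.2098, 0.2434, 0.3224]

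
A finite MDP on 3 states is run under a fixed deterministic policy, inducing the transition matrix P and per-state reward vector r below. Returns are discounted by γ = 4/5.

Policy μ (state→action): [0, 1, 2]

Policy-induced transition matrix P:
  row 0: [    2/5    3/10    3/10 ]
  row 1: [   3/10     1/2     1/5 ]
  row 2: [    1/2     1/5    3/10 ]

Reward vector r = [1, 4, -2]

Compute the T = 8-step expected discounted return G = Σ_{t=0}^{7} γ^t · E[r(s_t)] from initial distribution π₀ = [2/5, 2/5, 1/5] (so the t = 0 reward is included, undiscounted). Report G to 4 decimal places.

t=0: π = [0.4000, 0.4000, 0.2000], E[r] = 1.6000, γ^t·E[r] = 1.600000, running G = 1.600000
t=1: π = [0.3800, 0.3600, 0.2600], E[r] = 1.3000, γ^t·E[r] = 1.040000, running G = 2.640000
t=2: π = [0.3900, 0.3460, 0.2640], E[r] = 1.2460, γ^t·E[r] = 0.797440, running G = 3.437440
t=3: π = [0.3918, 0.3428, 0.2654], E[r] = 1.2322, γ^t·E[r] = 0.630886, running G = 4.068326
t=4: π = [0.3923, 0.3420, 0.2657], E[r] = 1.2289, γ^t·E[r] = 0.503357, running G = 4.571684
t=5: π = [0.3924, 0.3418, 0.2658], E[r] = 1.2281, γ^t·E[r] = 0.402424, running G = 4.974108
t=6: π = [0.3924, 0.3418, 0.2658], E[r] = 1.2279, γ^t·E[r] = 0.321889, running G = 5.295997
t=7: π = [0.3924, 0.3418, 0.2658], E[r] = 1.2279, γ^t·E[r] = 0.257502, running G = 5.553499

G = 5.5535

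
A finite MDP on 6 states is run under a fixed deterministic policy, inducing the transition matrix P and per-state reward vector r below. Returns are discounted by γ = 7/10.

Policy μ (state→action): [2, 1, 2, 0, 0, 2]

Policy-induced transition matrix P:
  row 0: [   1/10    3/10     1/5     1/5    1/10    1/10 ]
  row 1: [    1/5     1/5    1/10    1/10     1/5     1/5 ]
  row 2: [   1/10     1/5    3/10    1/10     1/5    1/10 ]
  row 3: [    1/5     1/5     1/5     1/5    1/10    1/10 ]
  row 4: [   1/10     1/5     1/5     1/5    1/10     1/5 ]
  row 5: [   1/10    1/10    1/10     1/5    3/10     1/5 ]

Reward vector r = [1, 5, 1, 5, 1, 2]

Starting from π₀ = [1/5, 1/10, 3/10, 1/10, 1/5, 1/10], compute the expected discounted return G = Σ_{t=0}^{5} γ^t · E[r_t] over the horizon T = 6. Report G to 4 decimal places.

t=0: π = [0.2000, 0.1000, 0.3000, 0.1000, 0.2000, 0.1000], E[r] = 1.9000, γ^t·E[r] = 1.900000, running G = 1.900000
t=1: π = [0.1200, 0.2100, 0.2100, 0.1600, 0.1600, 0.1400], E[r] = 2.6200, γ^t·E[r] = 1.834000, running G = 3.734000
t=2: π = [0.1370, 0.1980, 0.1860, 0.1580, 0.1700, 0.1510], E[r] = 2.5750, γ^t·E[r] = 1.261750, running G = 4.995750
t=3: π = [0.1356, 0.1986, 0.1837, 0.1616, 0.1686, 0.1519], E[r] = 2.5927, γ^t·E[r] = 0.889296, running G = 5.885046
t=4: π = [0.1360, 0.1984, 0.1833, 0.1618, 0.1686, 0.1519], E[r] = 2.5925, γ^t·E[r] = 0.622452, running G = 6.507498
t=5: π = [0.1360, 0.1984, 0.1833, 0.1618, 0.1686, 0.1519], E[r] = 2.5929, γ^t·E[r] = 0.435781, running G = 6.943280

G = 6.9433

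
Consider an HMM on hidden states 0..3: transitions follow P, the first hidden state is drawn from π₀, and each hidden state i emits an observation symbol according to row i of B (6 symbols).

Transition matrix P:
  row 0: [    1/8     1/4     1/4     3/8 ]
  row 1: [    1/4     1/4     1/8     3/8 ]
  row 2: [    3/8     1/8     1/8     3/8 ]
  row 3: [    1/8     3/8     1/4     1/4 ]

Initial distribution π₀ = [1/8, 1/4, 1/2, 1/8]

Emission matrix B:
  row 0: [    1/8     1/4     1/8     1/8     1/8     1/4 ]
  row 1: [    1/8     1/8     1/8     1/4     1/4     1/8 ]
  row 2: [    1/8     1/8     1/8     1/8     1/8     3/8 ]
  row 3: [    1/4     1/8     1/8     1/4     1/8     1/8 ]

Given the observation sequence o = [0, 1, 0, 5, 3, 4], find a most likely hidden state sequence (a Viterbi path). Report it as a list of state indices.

t=0: δ = [1.562e-02, 3.125e-02, 6.250e-02, 3.125e-02]  (obs o_0=0)
t=1: δ = [5.859e-03, 1.465e-03, 9.766e-04, 2.930e-03]  ψ = [2, 3, 2, 2]  (obs o_1=1)
t=2: δ = [9.155e-05, 1.831e-04, 1.831e-04, 5.493e-04]  ψ = [0, 0, 0, 0]  (obs o_2=0)
t=3: δ = [1.717e-05, 2.575e-05, 5.150e-05, 1.717e-05]  ψ = [2, 3, 3, 3]  (obs o_3=5)
t=4: δ = [2.414e-06, 1.609e-06, 8.047e-07, 4.828e-06]  ψ = [2, 1, 2, 2]  (obs o_4=3)
t=5: δ = [7.544e-08, 4.526e-07, 1.509e-07, 1.509e-07]  ψ = [3, 3, 3, 3]  (obs o_5=4)
backtrack: best end state = 1; path = [2, 0, 3, 2, 3, 1]

path = [2, 0, 3, 2, 3, 1]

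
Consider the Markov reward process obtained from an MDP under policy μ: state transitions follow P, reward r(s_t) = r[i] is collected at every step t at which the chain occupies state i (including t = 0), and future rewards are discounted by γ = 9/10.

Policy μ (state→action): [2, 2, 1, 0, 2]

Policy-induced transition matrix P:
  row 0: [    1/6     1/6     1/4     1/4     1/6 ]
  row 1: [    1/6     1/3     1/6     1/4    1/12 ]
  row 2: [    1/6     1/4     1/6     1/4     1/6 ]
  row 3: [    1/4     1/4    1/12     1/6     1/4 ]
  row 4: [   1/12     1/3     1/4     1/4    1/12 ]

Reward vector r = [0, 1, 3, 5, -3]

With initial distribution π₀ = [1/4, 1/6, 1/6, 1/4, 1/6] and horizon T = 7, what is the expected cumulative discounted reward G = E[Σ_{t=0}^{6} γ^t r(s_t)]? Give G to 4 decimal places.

G = 7.6977

t=0: π = [0.2500, 0.1667, 0.1667, 0.2500, 0.1667], E[r] = 1.4167, γ^t·E[r] = 1.416667, running G = 1.416667
t=1: π = [0.1736, 0.2569, 0.1806, 0.2292, 0.1597], E[r] = 1.4653, γ^t·E[r] = 1.318750, running G = 2.735417
t=2: π = [0.1725, 0.2703, 0.1753, 0.2309, 0.1510], E[r] = 1.4977, γ^t·E[r] = 1.213125, running G = 3.948542
t=3: π = [0.1733, 0.2707, 0.1744, 0.2308, 0.1508], E[r] = 1.4953, γ^t·E[r] = 1.090055, running G = 5.038596
t=4: π = [0.1733, 0.2707, 0.1744, 0.2308, 0.1508], E[r] = 1.4956, γ^t·E[r] = 0.981244, running G = 6.019841
t=5: π = [0.1733, 0.2707, 0.1744, 0.2308, 0.1508], E[r] = 1.4955, γ^t·E[r] = 0.883093, running G = 6.902934
t=6: π = [0.1733, 0.2707, 0.1744, 0.2308, 0.1508], E[r] = 1.4955, γ^t·E[r] = 0.794785, running G = 7.697719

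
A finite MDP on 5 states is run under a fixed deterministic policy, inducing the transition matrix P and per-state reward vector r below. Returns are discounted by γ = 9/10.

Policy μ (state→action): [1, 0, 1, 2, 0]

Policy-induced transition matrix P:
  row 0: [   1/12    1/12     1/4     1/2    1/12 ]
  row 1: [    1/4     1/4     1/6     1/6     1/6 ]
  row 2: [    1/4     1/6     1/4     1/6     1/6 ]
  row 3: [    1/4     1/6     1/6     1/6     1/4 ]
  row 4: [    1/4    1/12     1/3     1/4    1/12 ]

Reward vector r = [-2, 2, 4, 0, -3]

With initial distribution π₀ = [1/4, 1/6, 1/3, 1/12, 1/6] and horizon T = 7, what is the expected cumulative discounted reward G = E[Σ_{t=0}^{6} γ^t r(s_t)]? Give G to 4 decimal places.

t=0: π = [0.2500, 0.1667, 0.3333, 0.0833, 0.1667], E[r] = 0.6667, γ^t·E[r] = 0.666667, running G = 0.666667
t=1: π = [0.2083, 0.1458, 0.2431, 0.2639, 0.1389], E[r] = 0.4306, γ^t·E[r] = 0.387500, running G = 1.054167
t=2: π = [0.2153, 0.1499, 0.2274, 0.2477, 0.1597], E[r] = 0.2998, γ^t·E[r] = 0.242813, running G = 1.296979
t=3: π = [0.2141, 0.1479, 0.2302, 0.2517, 0.1561], E[r] = 0.3201, γ^t·E[r] = 0.233367, running G = 1.530346
t=4: π = [0.2143, 0.1481, 0.2297, 0.2510, 0.1568], E[r] = 0.3161, γ^t·E[r] = 0.207378, running G = 1.737724
t=5: π = [0.2143, 0.1481, 0.2298, 0.2512, 0.1567], E[r] = 0.3168, γ^t·E[r] = 0.187084, running G = 1.924809
t=6: π = [0.2143, 0.1481, 0.2298, 0.2511, 0.1567], E[r] = 0.3167, γ^t·E[r] = 0.168305, running G = 2.093113

G = 2.0931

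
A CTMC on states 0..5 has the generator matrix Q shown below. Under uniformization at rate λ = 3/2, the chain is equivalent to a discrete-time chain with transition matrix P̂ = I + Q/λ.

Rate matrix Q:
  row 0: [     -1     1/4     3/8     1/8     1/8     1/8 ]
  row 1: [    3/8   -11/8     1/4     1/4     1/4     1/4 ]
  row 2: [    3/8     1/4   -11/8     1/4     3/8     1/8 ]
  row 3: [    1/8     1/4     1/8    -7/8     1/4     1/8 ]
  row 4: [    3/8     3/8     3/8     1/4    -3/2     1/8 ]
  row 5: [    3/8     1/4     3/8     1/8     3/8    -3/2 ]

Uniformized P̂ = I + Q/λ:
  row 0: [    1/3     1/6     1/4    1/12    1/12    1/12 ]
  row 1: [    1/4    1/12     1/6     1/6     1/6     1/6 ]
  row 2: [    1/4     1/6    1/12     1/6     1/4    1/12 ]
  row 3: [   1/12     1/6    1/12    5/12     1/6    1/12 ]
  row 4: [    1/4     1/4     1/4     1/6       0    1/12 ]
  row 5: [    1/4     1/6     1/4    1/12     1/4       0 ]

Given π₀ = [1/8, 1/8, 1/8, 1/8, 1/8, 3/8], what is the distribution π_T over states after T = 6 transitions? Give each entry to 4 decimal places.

t=0: π = [0.1250, 0.1250, 0.1250, 0.1250, 0.1250, 0.3750]
t=1: π = [0.2396, 0.1667, 0.1979, 0.1563, 0.1771, 0.0625]
t=2: π = [0.2439, 0.1675, 0.1771, 0.1806, 0.1389, 0.0920]
t=3: π = [0.2402, 0.1643, 0.1764, 0.1838, 0.1456, 0.0896]
t=4: π = [0.2394, 0.1651, 0.1763, 0.1851, 0.1445, 0.0896]
t=5: π = [0.2391, 0.1650, 0.1760, 0.1855, 0.1448, 0.0896]
t=6: π = [0.2390, 0.1650, 0.1760, 0.1857, 0.1447, 0.0896]

π = [0.2390, 0.1650, 0.1760, 0.1857, 0.1447, 0.0896]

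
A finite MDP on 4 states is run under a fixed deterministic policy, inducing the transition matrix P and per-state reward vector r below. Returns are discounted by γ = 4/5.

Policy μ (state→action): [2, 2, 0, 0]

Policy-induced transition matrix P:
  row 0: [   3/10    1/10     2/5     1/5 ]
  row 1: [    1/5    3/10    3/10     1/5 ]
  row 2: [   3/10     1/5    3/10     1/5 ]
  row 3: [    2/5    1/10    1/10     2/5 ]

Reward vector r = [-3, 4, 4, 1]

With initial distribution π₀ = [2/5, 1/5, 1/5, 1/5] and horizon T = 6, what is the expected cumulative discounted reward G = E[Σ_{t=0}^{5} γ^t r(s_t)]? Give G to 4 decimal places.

G = 3.6085

t=0: π = [0.4000, 0.2000, 0.2000, 0.2000], E[r] = 0.6000, γ^t·E[r] = 0.600000, running G = 0.600000
t=1: π = [0.3000, 0.1600, 0.3000, 0.2400], E[r] = 1.1800, γ^t·E[r] = 0.944000, running G = 1.544000
t=2: π = [0.3080, 0.1620, 0.2820, 0.2480], E[r] = 1.1000, γ^t·E[r] = 0.704000, running G = 2.248000
t=3: π = [0.3086, 0.1606, 0.2812, 0.2496], E[r] = 1.0910, γ^t·E[r] = 0.558592, running G = 2.806592
t=4: π = [0.3089, 0.1602, 0.2809, 0.2499], E[r] = 1.0879, γ^t·E[r] = 0.445620, running G = 3.252212
t=5: π = [0.3090, 0.1601, 0.2809, 0.2500], E[r] = 1.0873, γ^t·E[r] = 0.356277, running G = 3.608490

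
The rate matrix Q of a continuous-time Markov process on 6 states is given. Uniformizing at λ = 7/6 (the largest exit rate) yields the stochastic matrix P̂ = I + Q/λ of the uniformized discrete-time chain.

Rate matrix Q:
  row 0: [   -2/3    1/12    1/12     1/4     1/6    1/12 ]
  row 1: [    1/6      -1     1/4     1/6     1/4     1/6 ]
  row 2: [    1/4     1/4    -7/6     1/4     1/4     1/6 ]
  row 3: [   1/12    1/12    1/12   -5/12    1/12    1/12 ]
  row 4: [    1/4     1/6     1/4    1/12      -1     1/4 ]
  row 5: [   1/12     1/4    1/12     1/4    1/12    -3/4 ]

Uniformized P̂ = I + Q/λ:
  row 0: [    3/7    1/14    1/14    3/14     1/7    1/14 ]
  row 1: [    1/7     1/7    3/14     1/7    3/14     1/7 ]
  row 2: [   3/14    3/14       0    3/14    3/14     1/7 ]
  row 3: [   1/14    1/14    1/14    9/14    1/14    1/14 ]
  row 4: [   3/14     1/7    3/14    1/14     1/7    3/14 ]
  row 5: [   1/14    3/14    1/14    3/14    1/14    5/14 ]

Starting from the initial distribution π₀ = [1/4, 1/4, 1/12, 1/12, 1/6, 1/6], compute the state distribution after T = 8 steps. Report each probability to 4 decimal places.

t=0: π = [0.2500, 0.2500, 0.0833, 0.0833, 0.1667, 0.1667]
t=1: π = [0.2143, 0.1369, 0.1250, 0.2083, 0.1488, 0.1667]
t=2: π = [0.1969, 0.1335, 0.1033, 0.2725, 0.1348, 0.1590]
t=3: π = [0.1853, 0.1281, 0.1024, 0.3023, 0.1289, 0.1530]
t=4: π = [0.1798, 0.1263, 0.1008, 0.3163, 0.1268, 0.1500]
t=5: π = [0.1772, 0.1253, 0.1004, 0.3227, 0.1258, 0.1486]
t=6: π = [0.1760, 0.1249, 0.1001, 0.3257, 0.1253, 0.1480]
t=7: π = [0.1754, 0.1247, 0.1000, 0.3270, 0.1251, 0.1477]
t=8: π = [0.1751, 0.1247, 0.1000, 0.3277, 0.1250, 0.1476]

π = [0.1751, 0.1247, 0.1000, 0.3277, 0.1250, 0.1476]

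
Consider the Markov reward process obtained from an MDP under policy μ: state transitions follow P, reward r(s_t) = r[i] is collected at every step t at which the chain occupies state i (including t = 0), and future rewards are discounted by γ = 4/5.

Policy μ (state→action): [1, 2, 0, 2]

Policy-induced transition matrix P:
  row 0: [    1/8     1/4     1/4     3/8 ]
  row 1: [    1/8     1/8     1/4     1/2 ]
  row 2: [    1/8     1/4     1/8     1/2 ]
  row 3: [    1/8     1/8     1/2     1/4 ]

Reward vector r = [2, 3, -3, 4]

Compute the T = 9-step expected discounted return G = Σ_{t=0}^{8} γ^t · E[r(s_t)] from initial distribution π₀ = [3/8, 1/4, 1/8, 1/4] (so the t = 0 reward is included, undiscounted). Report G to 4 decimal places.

t=0: π = [0.3750, 0.2500, 0.1250, 0.2500], E[r] = 2.1250, γ^t·E[r] = 2.125000, running G = 2.125000
t=1: π = [0.1250, 0.1875, 0.2969, 0.3906], E[r] = 1.4844, γ^t·E[r] = 1.187500, running G = 3.312500
t=2: π = [0.1250, 0.1777, 0.3105, 0.3867], E[r] = 1.3984, γ^t·E[r] = 0.895000, running G = 4.207500
t=3: π = [0.1250, 0.1794, 0.3079, 0.3877], E[r] = 1.4155, γ^t·E[r] = 0.724750, running G = 4.932250
t=4: π = [0.1250, 0.1791, 0.3084, 0.3875], E[r] = 1.4118, γ^t·E[r] = 0.578275, running G = 5.510525
t=5: π = [0.1250, 0.1792, 0.3083, 0.3875], E[r] = 1.4127, γ^t·E[r] = 0.462903, running G = 5.973428
t=6: π = [0.1250, 0.1792, 0.3083, 0.3875], E[r] = 1.4125, γ^t·E[r] = 0.370268, running G = 6.343695
t=7: π = [0.1250, 0.1792, 0.3083, 0.3875], E[r] = 1.4125, γ^t·E[r] = 0.296225, running G = 6.639920
t=8: π = [0.1250, 0.1792, 0.3083, 0.3875], E[r] = 1.4125, γ^t·E[r] = 0.236978, running G = 6.876898

G = 6.8769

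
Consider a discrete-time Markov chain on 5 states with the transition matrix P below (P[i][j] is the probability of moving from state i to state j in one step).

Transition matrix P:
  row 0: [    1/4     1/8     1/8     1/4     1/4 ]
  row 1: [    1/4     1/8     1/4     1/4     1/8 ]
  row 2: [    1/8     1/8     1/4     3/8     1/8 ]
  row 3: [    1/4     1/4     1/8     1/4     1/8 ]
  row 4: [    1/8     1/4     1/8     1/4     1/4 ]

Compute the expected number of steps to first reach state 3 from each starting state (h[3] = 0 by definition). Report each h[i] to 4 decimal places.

First-step conditioning: h[3] = 0; for i ≠ 3, h[i] = 1 + Σ_k P[i][k]·h[k].
  h[0] = 1 + 1/4·h[0] + 1/8·h[1] + 1/8·h[2] + 1/4·h[4]
  h[1] = 1 + 1/4·h[0] + 1/8·h[1] + 1/4·h[2] + 1/8·h[4]
  h[2] = 1 + 1/8·h[0] + 1/8·h[1] + 1/4·h[2] + 1/8·h[4]
  h[4] = 1 + 1/8·h[0] + 1/4·h[1] + 1/8·h[2] + 1/4·h[4]
Solving the 4×4 linear system over states ≠ 3 gives exactly h = [1216/329, 512/141, 3128/987, 0, 520/141] (h[3] = 0 is the target).

h = [3.6960, 3.6312, 3.1692, 0.0000, 3.6879]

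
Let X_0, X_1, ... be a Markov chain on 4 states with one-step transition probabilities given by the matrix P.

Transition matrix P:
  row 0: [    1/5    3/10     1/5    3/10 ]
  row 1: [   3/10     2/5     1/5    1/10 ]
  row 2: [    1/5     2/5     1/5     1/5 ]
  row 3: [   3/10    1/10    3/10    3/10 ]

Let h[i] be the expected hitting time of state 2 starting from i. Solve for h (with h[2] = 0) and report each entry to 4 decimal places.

h = [4.4560, 4.5596, 0.0000, 3.9896]

First-step conditioning: h[2] = 0; for i ≠ 2, h[i] = 1 + Σ_k P[i][k]·h[k].
  h[0] = 1 + 1/5·h[0] + 3/10·h[1] + 3/10·h[3]
  h[1] = 1 + 3/10·h[0] + 2/5·h[1] + 1/10·h[3]
  h[3] = 1 + 3/10·h[0] + 1/10·h[1] + 3/10·h[3]
Solving the 3×3 linear system over states ≠ 2 gives exactly h = [860/193, 880/193, 0, 770/193] (h[2] = 0 is the target).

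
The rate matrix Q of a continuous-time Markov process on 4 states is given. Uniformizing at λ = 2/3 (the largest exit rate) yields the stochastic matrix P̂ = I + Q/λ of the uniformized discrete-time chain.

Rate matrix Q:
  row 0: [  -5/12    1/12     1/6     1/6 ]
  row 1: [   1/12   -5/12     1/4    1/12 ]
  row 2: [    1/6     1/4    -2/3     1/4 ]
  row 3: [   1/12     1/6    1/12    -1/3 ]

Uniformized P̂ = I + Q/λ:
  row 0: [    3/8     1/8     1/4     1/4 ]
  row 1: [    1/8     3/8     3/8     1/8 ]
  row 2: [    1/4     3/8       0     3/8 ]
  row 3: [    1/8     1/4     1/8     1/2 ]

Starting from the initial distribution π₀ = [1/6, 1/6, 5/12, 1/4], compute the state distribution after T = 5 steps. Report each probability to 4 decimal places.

π = [0.1995, 0.2854, 0.1964, 0.3187]

t=0: π = [0.1667, 0.1667, 0.4167, 0.2500]
t=1: π = [0.2188, 0.3021, 0.1354, 0.3438]
t=2: π = [0.1966, 0.2773, 0.2109, 0.3151]
t=3: π = [0.2005, 0.2865, 0.1925, 0.3205]
t=4: π = [0.1992, 0.2848, 0.1976, 0.3184]
t=5: π = [0.1995, 0.2854, 0.1964, 0.3187]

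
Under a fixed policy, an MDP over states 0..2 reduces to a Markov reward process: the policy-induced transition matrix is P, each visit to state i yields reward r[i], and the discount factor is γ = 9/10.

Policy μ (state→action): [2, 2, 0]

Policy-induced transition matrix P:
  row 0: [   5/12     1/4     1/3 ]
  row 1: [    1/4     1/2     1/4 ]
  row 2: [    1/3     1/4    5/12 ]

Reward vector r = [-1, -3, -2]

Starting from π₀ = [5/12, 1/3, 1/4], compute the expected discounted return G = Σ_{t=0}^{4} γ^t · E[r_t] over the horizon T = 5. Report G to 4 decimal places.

G = -8.1001

t=0: π = [0.4167, 0.3333, 0.2500], E[r] = -1.9167, γ^t·E[r] = -1.916667, running G = -1.916667
t=1: π = [0.3403, 0.3333, 0.3264], E[r] = -1.9931, γ^t·E[r] = -1.793750, running G = -3.710417
t=2: π = [0.3339, 0.3333, 0.3328], E[r] = -1.9994, γ^t·E[r] = -1.619531, running G = -5.329948
t=3: π = [0.3334, 0.3333, 0.3333], E[r] = -2.0000, γ^t·E[r] = -1.457965, running G = -6.787913
t=4: π = [0.3333, 0.3333, 0.3333], E[r] = -2.0000, γ^t·E[r] = -1.312197, running G = -8.100110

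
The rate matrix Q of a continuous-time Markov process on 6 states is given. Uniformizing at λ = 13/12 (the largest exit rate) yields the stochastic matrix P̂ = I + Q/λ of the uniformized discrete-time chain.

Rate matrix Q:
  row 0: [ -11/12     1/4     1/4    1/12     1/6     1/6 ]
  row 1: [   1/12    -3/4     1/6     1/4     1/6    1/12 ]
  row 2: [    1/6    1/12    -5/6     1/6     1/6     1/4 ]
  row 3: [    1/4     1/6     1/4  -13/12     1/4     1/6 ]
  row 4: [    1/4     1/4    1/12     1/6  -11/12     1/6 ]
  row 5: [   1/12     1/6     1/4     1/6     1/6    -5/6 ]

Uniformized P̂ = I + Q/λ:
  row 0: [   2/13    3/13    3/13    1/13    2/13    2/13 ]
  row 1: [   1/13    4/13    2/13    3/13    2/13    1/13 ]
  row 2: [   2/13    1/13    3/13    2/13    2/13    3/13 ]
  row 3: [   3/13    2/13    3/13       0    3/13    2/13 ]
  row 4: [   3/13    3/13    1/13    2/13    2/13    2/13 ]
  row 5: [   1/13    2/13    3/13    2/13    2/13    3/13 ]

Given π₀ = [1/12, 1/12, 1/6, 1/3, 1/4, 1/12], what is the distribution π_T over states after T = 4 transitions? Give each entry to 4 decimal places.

t=0: π = [0.0833, 0.0833, 0.1667, 0.3333, 0.2500, 0.0833]
t=1: π = [0.1859, 0.1795, 0.1859, 0.1026, 0.1795, 0.1667]
t=2: π = [0.1489, 0.1953, 0.1893, 0.1376, 0.1617, 0.1672]
t=3: π = [0.1490, 0.1932, 0.1909, 0.1362, 0.1644, 0.1662]
t=4: π = [0.1493, 0.1930, 0.1906, 0.1363, 0.1643, 0.1665]

π = [0.1493, 0.1930, 0.1906, 0.1363, 0.1643, 0.1665]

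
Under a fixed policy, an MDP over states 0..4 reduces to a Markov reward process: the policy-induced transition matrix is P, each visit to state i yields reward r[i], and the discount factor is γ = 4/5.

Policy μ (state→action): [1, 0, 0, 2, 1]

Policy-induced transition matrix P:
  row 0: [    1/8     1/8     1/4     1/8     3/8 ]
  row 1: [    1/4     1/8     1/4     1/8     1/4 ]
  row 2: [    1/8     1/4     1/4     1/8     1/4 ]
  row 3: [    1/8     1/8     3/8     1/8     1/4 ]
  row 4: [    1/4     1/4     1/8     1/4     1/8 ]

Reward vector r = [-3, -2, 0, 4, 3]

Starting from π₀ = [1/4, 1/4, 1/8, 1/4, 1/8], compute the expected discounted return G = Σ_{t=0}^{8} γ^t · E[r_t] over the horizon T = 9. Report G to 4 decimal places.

t=0: π = [0.2500, 0.2500, 0.1250, 0.2500, 0.1250], E[r] = 0.1250, γ^t·E[r] = 0.125000, running G = 0.125000
t=1: π = [0.1719, 0.1563, 0.2656, 0.1406, 0.2656], E[r] = 0.5313, γ^t·E[r] = 0.425000, running G = 0.550000
t=2: π = [0.1777, 0.1914, 0.2344, 0.1582, 0.2383], E[r] = 0.4316, γ^t·E[r] = 0.276250, running G = 0.826250
t=3: π = [0.1787, 0.1841, 0.2400, 0.1548, 0.2424], E[r] = 0.4421, γ^t·E[r] = 0.226375, running G = 1.052625
t=4: π = [0.1783, 0.1853, 0.2390, 0.1553, 0.2420], E[r] = 0.4418, γ^t·E[r] = 0.180950, running G = 1.233575
t=5: π = [0.1784, 0.1851, 0.2392, 0.1553, 0.2420], E[r] = 0.4416, γ^t·E[r] = 0.144704, running G = 1.378279
t=6: π = [0.1784, 0.1851, 0.2392, 0.1553, 0.2420], E[r] = 0.4417, γ^t·E[r] = 0.115782, running G = 1.494061
t=7: π = [0.1784, 0.1852, 0.2392, 0.1553, 0.2420], E[r] = 0.4417, γ^t·E[r] = 0.092622, running G = 1.586683
t=8: π = [0.1784, 0.1851, 0.2392, 0.1553, 0.2420], E[r] = 0.4417, γ^t·E[r] = 0.074098, running G = 1.660781

G = 1.6608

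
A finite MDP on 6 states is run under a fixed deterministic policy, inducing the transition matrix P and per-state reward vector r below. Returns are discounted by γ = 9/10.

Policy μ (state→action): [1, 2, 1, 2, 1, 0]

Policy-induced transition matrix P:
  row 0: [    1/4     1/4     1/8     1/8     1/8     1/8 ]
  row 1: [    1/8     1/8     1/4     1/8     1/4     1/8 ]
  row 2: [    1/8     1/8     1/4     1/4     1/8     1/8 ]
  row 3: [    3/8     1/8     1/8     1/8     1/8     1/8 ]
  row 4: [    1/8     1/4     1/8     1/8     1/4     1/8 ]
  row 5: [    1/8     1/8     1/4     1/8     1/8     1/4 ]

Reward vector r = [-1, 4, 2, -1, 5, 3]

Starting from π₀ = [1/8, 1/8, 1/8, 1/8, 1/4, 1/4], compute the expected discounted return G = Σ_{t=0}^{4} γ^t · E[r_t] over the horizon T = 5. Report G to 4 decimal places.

t=0: π = [0.1250, 0.1250, 0.1250, 0.1250, 0.2500, 0.2500], E[r] = 2.5000, γ^t·E[r] = 2.500000, running G = 2.500000
t=1: π = [0.1719, 0.1719, 0.1875, 0.1406, 0.1719, 0.1563], E[r] = 2.0781, γ^t·E[r] = 1.870313, running G = 4.370313
t=2: π = [0.1816, 0.1680, 0.1895, 0.1484, 0.1680, 0.1445], E[r] = 1.9941, γ^t·E[r] = 1.615254, running G = 5.985566
t=3: π = [0.1848, 0.1687, 0.1877, 0.1487, 0.1670, 0.1431], E[r] = 1.9810, γ^t·E[r] = 1.444118, running G = 7.429684
t=4: π = [0.1853, 0.1690, 0.1874, 0.1485, 0.1670, 0.1429], E[r] = 1.9805, γ^t·E[r] = 1.299406, running G = 8.729090

G = 8.7291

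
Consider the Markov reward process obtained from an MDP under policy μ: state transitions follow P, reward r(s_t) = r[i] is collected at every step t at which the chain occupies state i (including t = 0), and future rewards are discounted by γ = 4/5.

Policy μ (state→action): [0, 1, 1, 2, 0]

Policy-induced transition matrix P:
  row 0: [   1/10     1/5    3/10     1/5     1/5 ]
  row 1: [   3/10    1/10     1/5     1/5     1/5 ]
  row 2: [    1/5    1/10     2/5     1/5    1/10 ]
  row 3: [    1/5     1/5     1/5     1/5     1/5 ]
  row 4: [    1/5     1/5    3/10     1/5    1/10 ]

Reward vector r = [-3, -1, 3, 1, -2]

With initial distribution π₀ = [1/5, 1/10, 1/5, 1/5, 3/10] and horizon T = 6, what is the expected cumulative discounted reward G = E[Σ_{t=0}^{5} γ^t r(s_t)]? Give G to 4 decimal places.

t=0: π = [0.2000, 0.1000, 0.2000, 0.2000, 0.3000], E[r] = -0.5000, γ^t·E[r] = -0.500000, running G = -0.500000
t=1: π = [0.1900, 0.1700, 0.2900, 0.2000, 0.1500], E[r] = 0.0300, γ^t·E[r] = 0.024000, running G = -0.476000
t=2: π = [0.1980, 0.1540, 0.2920, 0.2000, 0.1560], E[r] = 0.0160, γ^t·E[r] = 0.010240, running G = -0.465760
t=3: π = [0.1956, 0.1554, 0.2938, 0.2000, 0.1552], E[r] = 0.0288, γ^t·E[r] = 0.014746, running G = -0.451014
t=4: π = [0.1960, 0.1551, 0.2938, 0.2000, 0.1551], E[r] = 0.0283, γ^t·E[r] = 0.011592, running G = -0.439423
t=5: π = [0.1959, 0.1551, 0.2939, 0.2000, 0.1551], E[r] = 0.0286, γ^t·E[r] = 0.009364, running G = -0.430058

G = -0.4301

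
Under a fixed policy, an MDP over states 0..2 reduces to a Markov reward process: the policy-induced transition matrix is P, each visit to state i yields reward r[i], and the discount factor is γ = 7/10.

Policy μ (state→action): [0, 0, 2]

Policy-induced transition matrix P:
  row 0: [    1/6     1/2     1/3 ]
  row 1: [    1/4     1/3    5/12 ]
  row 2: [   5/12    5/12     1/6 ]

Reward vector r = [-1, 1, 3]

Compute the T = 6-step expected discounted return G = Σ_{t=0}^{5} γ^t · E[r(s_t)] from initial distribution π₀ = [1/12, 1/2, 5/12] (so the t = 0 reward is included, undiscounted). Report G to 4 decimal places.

t=0: π = [0.0833, 0.5000, 0.4167], E[r] = 1.6667, γ^t·E[r] = 1.666667, running G = 1.666667
t=1: π = [0.3125, 0.3819, 0.3056], E[r] = 0.9861, γ^t·E[r] = 0.690278, running G = 2.356944
t=2: π = [0.2749, 0.4109, 0.3142], E[r] = 1.0787, γ^t·E[r] = 0.528565, running G = 2.885509
t=3: π = [0.2795, 0.4053, 0.3152], E[r] = 1.0715, γ^t·E[r] = 0.367514, running G = 3.253023
t=4: π = [0.2792, 0.4062, 0.3146], E[r] = 1.0707, γ^t·E[r] = 0.257067, running G = 3.510090
t=5: π = [0.2792, 0.4061, 0.3148], E[r] = 1.0712, γ^t·E[r] = 0.180034, running G = 3.690124

G = 3.6901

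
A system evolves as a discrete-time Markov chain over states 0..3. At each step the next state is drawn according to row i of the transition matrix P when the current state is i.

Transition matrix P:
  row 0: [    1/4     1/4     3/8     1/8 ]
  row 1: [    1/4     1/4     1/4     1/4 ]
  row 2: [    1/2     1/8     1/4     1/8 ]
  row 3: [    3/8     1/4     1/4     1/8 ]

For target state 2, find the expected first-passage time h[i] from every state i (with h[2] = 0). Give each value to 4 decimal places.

h = [3.0843, 3.5181, 0.0000, 3.4699]

First-step conditioning: h[2] = 0; for i ≠ 2, h[i] = 1 + Σ_k P[i][k]·h[k].
  h[0] = 1 + 1/4·h[0] + 1/4·h[1] + 1/8·h[3]
  h[1] = 1 + 1/4·h[0] + 1/4·h[1] + 1/4·h[3]
  h[3] = 1 + 3/8·h[0] + 1/4·h[1] + 1/8·h[3]
Solving the 3×3 linear system over states ≠ 2 gives exactly h = [256/83, 292/83, 0, 288/83] (h[2] = 0 is the target).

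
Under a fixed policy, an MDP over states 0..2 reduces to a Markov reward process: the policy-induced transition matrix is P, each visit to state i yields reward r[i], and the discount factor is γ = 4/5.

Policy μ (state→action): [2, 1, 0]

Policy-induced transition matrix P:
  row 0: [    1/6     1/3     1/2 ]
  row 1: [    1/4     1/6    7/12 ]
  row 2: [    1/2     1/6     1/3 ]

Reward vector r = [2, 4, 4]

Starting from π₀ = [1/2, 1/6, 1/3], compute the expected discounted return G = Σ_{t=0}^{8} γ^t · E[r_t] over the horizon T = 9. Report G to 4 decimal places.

G = 14.1548

t=0: π = [0.5000, 0.1667, 0.3333], E[r] = 3.0000, γ^t·E[r] = 3.000000, running G = 3.000000
t=1: π = [0.2917, 0.2500, 0.4583], E[r] = 3.4167, γ^t·E[r] = 2.733333, running G = 5.733333
t=2: π = [0.3403, 0.2153, 0.4444], E[r] = 3.3194, γ^t·E[r] = 2.124444, running G = 7.857778
t=3: π = [0.3328, 0.2234, 0.4439], E[r] = 3.3345, γ^t·E[r] = 1.707259, running G = 9.565037
t=4: π = [0.3332, 0.2221, 0.4446], E[r] = 3.3335, γ^t·E[r] = 1.365412, running G = 10.930449
t=5: π = [0.3334, 0.2222, 0.4444], E[r] = 3.3332, γ^t·E[r] = 1.092230, running G = 12.022679
t=6: π = [0.3333, 0.2222, 0.4444], E[r] = 3.3334, γ^t·E[r] = 0.873821, running G = 12.896500
t=7: π = [0.3333, 0.2222, 0.4444], E[r] = 3.3333, γ^t·E[r] = 0.699050, running G = 13.595550
t=8: π = [0.3333, 0.2222, 0.4444], E[r] = 3.3333, γ^t·E[r] = 0.559241, running G = 14.154790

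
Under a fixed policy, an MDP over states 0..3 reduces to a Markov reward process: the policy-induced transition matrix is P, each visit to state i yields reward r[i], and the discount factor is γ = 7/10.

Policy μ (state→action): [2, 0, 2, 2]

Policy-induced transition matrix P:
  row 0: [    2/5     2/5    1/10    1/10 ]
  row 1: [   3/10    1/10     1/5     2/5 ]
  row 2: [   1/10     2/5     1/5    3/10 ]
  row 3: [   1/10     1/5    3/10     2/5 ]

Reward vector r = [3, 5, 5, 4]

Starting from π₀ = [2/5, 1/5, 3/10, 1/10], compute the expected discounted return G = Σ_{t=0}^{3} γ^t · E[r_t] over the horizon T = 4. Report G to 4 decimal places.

t=0: π = [0.4000, 0.2000, 0.3000, 0.1000], E[r] = 4.1000, γ^t·E[r] = 4.100000, running G = 4.100000
t=1: π = [0.2600, 0.3200, 0.1700, 0.2500], E[r] = 4.2300, γ^t·E[r] = 2.961000, running G = 7.061000
t=2: π = [0.2420, 0.2540, 0.1990, 0.3050], E[r] = 4.2110, γ^t·E[r] = 2.063390, running G = 9.124390
t=3: π = [0.2234, 0.2628, 0.2063, 0.3075], E[r] = 4.2457, γ^t·E[r] = 1.456275, running G = 10.580665

G = 10.5807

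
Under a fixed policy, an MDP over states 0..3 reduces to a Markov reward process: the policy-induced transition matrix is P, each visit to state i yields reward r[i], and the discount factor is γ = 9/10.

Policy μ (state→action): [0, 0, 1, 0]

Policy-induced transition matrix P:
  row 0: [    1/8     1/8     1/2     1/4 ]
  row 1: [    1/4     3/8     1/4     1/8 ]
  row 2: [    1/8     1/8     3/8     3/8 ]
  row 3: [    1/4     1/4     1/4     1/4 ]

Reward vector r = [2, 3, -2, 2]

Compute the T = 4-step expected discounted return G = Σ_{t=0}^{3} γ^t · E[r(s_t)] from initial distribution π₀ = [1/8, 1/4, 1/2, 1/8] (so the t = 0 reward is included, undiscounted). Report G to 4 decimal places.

G = 2.3230

t=0: π = [0.1250, 0.2500, 0.5000, 0.1250], E[r] = 0.2500, γ^t·E[r] = 0.250000, running G = 0.250000
t=1: π = [0.1719, 0.2031, 0.3438, 0.2813], E[r] = 0.8281, γ^t·E[r] = 0.745313, running G = 0.995313
t=2: π = [0.1855, 0.2109, 0.3359, 0.2676], E[r] = 0.8672, γ^t·E[r] = 0.702422, running G = 1.697734
t=3: π = [0.1848, 0.2112, 0.3384, 0.2656], E[r] = 0.8577, γ^t·E[r] = 0.625239, running G = 2.322973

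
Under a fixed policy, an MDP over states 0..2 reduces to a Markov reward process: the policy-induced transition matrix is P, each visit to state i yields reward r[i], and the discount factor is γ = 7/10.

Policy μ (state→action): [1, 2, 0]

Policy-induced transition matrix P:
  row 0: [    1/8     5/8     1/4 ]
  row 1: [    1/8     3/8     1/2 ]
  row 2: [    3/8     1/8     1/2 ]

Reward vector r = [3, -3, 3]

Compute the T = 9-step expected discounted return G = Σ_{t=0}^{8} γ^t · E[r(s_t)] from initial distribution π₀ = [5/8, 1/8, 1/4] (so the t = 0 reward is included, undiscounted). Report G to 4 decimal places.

t=0: π = [0.6250, 0.1250, 0.2500], E[r] = 2.2500, γ^t·E[r] = 2.250000, running G = 2.250000
t=1: π = [0.1875, 0.4688, 0.3438], E[r] = 0.1875, γ^t·E[r] = 0.131250, running G = 2.381250
t=2: π = [0.2109, 0.3359, 0.4531], E[r] = 0.9844, γ^t·E[r] = 0.482344, running G = 2.863594
t=3: π = [0.2383, 0.3145, 0.4473], E[r] = 1.1133, γ^t·E[r] = 0.381855, running G = 3.245449
t=4: π = [0.2368, 0.3228, 0.4404], E[r] = 1.0635, γ^t·E[r] = 0.255341, running G = 3.500790
t=5: π = [0.2351, 0.3241, 0.4408], E[r] = 1.0554, γ^t·E[r] = 0.177384, running G = 3.678174
t=6: π = [0.2352, 0.3236, 0.4412], E[r] = 1.0585, γ^t·E[r] = 0.124535, running G = 3.802710
t=7: π = [0.2353, 0.3235, 0.4412], E[r] = 1.0590, γ^t·E[r] = 0.087216, running G = 3.889926
t=8: π = [0.2353, 0.3235, 0.4412], E[r] = 1.0588, γ^t·E[r] = 0.061040, running G = 3.950966

G = 3.9510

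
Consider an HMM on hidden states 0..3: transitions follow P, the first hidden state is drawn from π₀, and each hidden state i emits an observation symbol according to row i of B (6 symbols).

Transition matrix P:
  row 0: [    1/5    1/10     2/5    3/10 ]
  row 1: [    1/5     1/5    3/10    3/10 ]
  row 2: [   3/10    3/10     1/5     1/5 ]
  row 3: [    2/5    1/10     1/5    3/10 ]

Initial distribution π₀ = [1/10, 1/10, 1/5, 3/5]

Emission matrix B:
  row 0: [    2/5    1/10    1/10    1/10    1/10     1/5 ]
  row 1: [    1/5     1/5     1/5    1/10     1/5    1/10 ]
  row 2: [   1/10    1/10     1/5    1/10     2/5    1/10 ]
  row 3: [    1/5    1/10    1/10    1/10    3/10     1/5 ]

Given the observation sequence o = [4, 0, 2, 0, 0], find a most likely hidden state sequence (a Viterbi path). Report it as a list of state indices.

t=0: δ = [1.000e-02, 2.000e-02, 8.000e-02, 1.800e-01]  (obs o_0=4)
t=1: δ = [2.880e-02, 4.800e-03, 3.600e-03, 1.080e-02]  ψ = [3, 2, 3, 3]  (obs o_1=0)
t=2: δ = [5.760e-04, 5.760e-04, 2.304e-03, 8.640e-04]  ψ = [0, 0, 0, 0]  (obs o_2=2)
t=3: δ = [2.765e-04, 1.382e-04, 4.608e-05, 9.216e-05]  ψ = [2, 2, 2, 2]  (obs o_3=0)
t=4: δ = [2.212e-05, 5.530e-06, 1.106e-05, 1.659e-05]  ψ = [0, 0, 0, 0]  (obs o_4=0)
backtrack: best end state = 0; path = [3, 0, 2, 0, 0]

path = [3, 0, 2, 0, 0]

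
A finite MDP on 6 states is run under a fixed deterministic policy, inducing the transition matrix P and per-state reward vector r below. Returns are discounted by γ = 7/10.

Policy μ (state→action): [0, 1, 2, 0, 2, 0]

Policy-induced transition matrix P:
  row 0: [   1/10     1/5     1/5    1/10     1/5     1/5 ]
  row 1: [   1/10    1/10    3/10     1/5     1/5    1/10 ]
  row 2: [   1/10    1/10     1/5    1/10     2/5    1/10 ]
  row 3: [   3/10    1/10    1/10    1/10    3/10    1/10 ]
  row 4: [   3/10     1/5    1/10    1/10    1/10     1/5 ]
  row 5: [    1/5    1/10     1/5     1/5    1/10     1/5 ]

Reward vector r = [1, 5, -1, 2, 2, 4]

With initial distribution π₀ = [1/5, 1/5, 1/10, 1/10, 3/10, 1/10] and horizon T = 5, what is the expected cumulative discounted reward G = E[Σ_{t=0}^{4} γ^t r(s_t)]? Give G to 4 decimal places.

G = 5.8742

t=0: π = [0.2000, 0.2000, 0.1000, 0.1000, 0.3000, 0.1000], E[r] = 2.3000, γ^t·E[r] = 2.300000, running G = 2.300000
t=1: π = [0.1900, 0.1500, 0.1800, 0.1300, 0.1900, 0.1600], E[r] = 2.0400, γ^t·E[r] = 1.428000, running G = 3.728000
t=2: π = [0.1800, 0.1380, 0.1830, 0.1310, 0.2140, 0.1540], E[r] = 1.9930, γ^t·E[r] = 0.976570, running G = 4.704570
t=3: π = [0.1844, 0.1394, 0.1793, 0.1292, 0.2129, 0.1548], E[r] = 2.0055, γ^t·E[r] = 0.687887, running G = 5.392457
t=4: π = [0.1839, 0.1397, 0.1797, 0.1294, 0.2120, 0.1552], E[r] = 2.0065, γ^t·E[r] = 0.481765, running G = 5.874222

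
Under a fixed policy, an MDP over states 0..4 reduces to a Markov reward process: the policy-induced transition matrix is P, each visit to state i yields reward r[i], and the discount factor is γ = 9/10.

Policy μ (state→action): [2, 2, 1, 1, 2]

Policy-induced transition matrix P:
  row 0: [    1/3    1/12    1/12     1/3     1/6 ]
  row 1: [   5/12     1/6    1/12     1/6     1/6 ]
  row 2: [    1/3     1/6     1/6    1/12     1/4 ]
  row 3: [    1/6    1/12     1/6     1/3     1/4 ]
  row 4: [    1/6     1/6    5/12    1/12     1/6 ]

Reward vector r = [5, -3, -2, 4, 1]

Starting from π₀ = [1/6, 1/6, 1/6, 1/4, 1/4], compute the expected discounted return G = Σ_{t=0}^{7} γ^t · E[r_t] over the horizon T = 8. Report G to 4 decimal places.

G = 9.0448

t=0: π = [0.1667, 0.1667, 0.1667, 0.2500, 0.2500], E[r] = 1.2500, γ^t·E[r] = 1.250000, running G = 1.250000
t=1: π = [0.2639, 0.1319, 0.2014, 0.2014, 0.2014], E[r] = 1.5278, γ^t·E[r] = 1.375000, running G = 2.625000
t=2: π = [0.2772, 0.1279, 0.1840, 0.2106, 0.2002], E[r] = 1.6771, γ^t·E[r] = 1.358438, running G = 3.983438
t=3: π = [0.2755, 0.1260, 0.1830, 0.2160, 0.1996], E[r] = 1.6970, γ^t·E[r] = 1.237078, running G = 5.220516
t=4: π = [0.2746, 0.1257, 0.1831, 0.2167, 0.1999], E[r] = 1.6963, γ^t·E[r] = 1.112943, running G = 6.333459
t=5: π = [0.2744, 0.1257, 0.1833, 0.2166, 0.2000], E[r] = 1.6946, γ^t·E[r] = 1.000658, running G = 7.334116
t=6: π = [0.2744, 0.1257, 0.1833, 0.2166, 0.2000], E[r] = 1.6942, γ^t·E[r] = 0.900380, running G = 8.234497
t=7: π = [0.2744, 0.1258, 0.1833, 0.2165, 0.2000], E[r] = 1.6942, γ^t·E[r] = 0.810332, running G = 9.044828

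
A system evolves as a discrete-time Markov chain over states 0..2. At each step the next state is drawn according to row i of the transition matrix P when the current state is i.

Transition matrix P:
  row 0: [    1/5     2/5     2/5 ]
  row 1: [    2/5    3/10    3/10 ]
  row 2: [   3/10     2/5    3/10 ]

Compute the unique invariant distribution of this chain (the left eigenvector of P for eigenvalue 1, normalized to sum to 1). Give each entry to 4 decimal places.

Balance equations π_j = Σ_i π_i·P[i][j]:
  π_0 = 1/5·π_0 + 2/5·π_1 + 3/10·π_2
  π_1 = 2/5·π_0 + 3/10·π_1 + 2/5·π_2
  normalize: π_0 + π_1 + π_2 = 1
Solving the linear system gives exactly π = [37/121, 4/11, 40/121].

π = [0.3058, 0.3636, 0.3306]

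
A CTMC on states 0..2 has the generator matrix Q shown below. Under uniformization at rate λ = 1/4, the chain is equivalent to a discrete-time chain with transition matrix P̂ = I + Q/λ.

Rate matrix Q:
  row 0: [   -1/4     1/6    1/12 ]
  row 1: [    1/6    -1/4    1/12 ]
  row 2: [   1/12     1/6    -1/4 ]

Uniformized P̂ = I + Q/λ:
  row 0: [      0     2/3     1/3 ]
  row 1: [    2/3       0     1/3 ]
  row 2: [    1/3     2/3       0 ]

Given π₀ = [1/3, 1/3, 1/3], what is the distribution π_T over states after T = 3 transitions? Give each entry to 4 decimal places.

t=0: π = [0.3333, 0.3333, 0.3333]
t=1: π = [0.3333, 0.4444, 0.2222]
t=2: π = [0.3704, 0.3704, 0.2593]
t=3: π = [0.3333, 0.4198, 0.2469]

π = [0.3333, 0.4198, 0.2469]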